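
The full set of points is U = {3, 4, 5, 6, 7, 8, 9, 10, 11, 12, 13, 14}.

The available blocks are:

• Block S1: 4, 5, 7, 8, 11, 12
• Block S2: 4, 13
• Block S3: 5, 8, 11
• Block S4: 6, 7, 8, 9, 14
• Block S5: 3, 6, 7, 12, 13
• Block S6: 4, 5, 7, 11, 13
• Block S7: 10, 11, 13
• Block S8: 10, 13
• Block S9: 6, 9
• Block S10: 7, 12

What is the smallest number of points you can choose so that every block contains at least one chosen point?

H = {9, 11, 12, 13} meets every block (each contains at least one member of H), and |H| = 4.
The blocks S3, S8, S9, S10 are pairwise disjoint, so any hitting set needs a separate point for each — at least 4. Hence 4 is optimal.

4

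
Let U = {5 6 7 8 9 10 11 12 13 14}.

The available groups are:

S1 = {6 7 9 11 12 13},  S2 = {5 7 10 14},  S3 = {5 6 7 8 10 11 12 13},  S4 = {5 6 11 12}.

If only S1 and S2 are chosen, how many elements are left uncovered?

Union of S1, S2 = {5, 6, 7, 9, 10, 11, 12, 13, 14}.
Not covered: 8 — 1 element.

1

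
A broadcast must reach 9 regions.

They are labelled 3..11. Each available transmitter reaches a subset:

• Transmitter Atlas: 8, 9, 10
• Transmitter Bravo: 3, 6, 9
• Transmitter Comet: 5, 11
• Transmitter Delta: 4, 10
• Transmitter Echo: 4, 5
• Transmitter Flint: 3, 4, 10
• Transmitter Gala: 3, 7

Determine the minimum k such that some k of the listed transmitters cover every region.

5

Atlas and Bravo and Comet and Flint and Gala together: Atlas ∪ Bravo ∪ Comet ∪ Flint ∪ Gala = {3, 4, 5, 6, 7, 8, 9, 10, 11} — every region is covered.
No 4 of the 7 transmitters cover everything (all 35 combinations miss at least one region), so 5 is optimal.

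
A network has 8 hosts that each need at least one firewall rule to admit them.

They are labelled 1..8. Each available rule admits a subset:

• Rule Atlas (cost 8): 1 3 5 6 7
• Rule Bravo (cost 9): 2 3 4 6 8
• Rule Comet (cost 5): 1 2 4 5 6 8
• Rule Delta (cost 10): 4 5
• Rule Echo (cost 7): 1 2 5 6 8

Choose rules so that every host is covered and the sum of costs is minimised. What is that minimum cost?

13

Atlas, Comet together cover every host (Atlas ∪ Comet = {1, 2, 3, 4, 5, 6, 7, 8}); total cost 8 + 5 = 13.
No covering selection has total cost below 13.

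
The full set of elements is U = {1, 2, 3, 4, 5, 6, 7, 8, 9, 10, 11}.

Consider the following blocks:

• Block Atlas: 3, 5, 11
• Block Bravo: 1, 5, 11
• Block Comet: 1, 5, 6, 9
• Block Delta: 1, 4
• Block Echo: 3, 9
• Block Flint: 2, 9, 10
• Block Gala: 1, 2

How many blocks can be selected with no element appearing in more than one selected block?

Atlas, Delta, Flint are pairwise disjoint (Atlas={3,5,11}; Delta={1,4}; Flint={2,9,10}).
Every remaining block overlaps one of these, and no 4 of the listed blocks are pairwise disjoint, so 3 is the maximum.

3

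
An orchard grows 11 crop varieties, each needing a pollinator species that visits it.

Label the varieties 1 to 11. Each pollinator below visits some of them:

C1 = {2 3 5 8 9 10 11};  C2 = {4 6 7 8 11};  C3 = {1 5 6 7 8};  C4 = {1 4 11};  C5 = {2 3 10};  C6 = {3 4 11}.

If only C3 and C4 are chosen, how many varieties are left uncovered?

Union of C3, C4 = {1, 4, 5, 6, 7, 8, 11}.
Not covered: 2, 3, 9, 10 — 4 varieties.

4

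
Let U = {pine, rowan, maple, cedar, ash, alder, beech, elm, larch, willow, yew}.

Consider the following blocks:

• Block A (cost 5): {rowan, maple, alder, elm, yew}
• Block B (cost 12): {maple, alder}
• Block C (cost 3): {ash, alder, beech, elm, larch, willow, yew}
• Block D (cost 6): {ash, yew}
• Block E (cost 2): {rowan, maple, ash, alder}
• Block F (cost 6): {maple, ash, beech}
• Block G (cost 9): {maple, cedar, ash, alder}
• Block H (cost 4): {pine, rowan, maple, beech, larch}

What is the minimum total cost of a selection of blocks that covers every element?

16

C, G, H together cover every element (C ∪ G ∪ H = {pine, rowan, maple, cedar, ash, alder, beech, elm, larch, willow, yew}); total cost 3 + 9 + 4 = 16.
The greedy pick C, E, H, G costs 18; no covering selection beats 16.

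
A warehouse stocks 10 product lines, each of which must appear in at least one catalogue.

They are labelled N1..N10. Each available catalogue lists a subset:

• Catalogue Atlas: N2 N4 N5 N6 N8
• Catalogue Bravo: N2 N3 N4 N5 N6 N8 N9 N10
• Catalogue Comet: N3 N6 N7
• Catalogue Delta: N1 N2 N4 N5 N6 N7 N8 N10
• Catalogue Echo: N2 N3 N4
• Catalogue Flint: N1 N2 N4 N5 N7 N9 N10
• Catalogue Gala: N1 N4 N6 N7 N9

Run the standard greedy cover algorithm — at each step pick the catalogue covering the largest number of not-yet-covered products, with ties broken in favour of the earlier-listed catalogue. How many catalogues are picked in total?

Greedy: pick Bravo (covers 8 new) → pick Delta (covers 2 new). Total picks: 2.

2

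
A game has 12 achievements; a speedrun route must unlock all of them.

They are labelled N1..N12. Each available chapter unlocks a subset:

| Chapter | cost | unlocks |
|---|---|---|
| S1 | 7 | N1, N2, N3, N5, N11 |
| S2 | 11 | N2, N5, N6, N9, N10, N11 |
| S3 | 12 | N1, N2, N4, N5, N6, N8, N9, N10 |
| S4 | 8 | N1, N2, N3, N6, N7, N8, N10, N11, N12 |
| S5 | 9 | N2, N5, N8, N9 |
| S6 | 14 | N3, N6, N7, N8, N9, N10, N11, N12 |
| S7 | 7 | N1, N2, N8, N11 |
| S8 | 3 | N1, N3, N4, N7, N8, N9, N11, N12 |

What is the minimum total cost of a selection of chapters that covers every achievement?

14

S2, S8 together cover every achievement (S2 ∪ S8 = {N1, N2, N3, N4, N5, N6, N7, N8, N9, N10, N11, N12}); total cost 11 + 3 = 14.
The greedy pick S8, S4, S1 costs 18; no covering selection beats 14.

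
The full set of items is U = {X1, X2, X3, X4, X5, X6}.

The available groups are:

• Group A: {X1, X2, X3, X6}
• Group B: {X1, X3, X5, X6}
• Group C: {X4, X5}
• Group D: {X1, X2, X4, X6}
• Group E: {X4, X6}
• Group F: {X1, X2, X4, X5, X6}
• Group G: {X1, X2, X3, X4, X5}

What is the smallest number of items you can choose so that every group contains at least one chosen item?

H = {X1, X4} meets every group (each contains at least one member of H), and |H| = 2.
The groups A, C are pairwise disjoint, so any hitting set needs a separate item for each — at least 2. Hence 2 is optimal.

2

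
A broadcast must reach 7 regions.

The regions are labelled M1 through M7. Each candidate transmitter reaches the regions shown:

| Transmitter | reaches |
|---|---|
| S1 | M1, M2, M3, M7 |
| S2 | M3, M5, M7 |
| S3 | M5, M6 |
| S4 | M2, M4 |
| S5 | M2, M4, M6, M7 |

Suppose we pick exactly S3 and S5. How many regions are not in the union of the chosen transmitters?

Union of S3, S5 = {M2, M4, M5, M6, M7}.
Not covered: M1, M3 — 2 regions.

2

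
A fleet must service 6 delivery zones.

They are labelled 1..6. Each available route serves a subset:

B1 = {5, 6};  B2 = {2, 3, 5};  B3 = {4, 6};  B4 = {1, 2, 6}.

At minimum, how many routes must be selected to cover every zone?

3

B2 and B3 and B4 together: B2 ∪ B3 ∪ B4 = {1, 2, 3, 4, 5, 6} — every zone is covered.
Only B4 contains 1, so B4 is forced; the remaining 3 zones need at least 2 more routes (each remaining route adds at most 2) — so at least 3 routes are needed, and 3 is optimal.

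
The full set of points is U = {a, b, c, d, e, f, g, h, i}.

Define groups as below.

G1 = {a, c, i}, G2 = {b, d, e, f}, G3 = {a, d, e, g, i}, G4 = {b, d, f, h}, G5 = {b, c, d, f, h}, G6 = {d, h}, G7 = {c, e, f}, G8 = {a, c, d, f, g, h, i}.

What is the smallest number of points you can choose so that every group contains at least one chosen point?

2

T = {c, d} meets every group (each contains at least one member of T), and |T| = 2.
The groups G1, G6 are pairwise disjoint, so any hitting set needs a separate point for each — at least 2. Hence 2 is optimal.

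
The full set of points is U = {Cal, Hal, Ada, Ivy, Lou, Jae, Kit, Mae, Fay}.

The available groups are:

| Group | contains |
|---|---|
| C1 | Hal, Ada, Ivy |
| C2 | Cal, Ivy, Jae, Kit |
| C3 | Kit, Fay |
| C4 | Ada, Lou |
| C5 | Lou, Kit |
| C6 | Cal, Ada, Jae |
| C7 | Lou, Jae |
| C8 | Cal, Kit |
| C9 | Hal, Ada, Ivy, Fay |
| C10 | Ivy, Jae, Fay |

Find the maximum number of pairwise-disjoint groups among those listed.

3

C1, C7, C8 are pairwise disjoint (C1={Hal,Ada,Ivy}; C7={Lou,Jae}; C8={Cal,Kit}).
Every remaining group overlaps one of these, and no 4 of the listed groups are pairwise disjoint, so 3 is the maximum.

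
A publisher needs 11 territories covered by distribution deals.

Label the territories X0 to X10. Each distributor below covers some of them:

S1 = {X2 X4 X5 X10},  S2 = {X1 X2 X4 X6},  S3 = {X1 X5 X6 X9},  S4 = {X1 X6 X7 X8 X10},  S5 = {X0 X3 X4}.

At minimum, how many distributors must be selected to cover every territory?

Take {S1, S3, S4, S5}. Their union is {X0, X1, X2, X3, X4, X5, X6, X7, X8, X9, X10}, which is all 11 territories.
Only S3 contains X9, so S3 is forced; the remaining 7 territories need at least 3 more distributors (each remaining distributor adds at most 3) — so at least 4 distributors are needed, and 4 is optimal.

4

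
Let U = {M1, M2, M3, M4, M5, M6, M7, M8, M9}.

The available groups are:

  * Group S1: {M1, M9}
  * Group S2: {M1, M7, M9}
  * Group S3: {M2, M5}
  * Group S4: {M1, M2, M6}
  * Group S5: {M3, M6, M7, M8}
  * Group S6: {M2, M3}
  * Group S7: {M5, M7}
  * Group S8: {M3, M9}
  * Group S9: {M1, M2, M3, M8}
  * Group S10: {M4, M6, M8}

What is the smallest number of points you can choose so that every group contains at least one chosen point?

H = {M2, M6, M7, M9} meets every group (each contains at least one member of H), and |H| = 4.
The groups S1, S6, S7, S10 are pairwise disjoint, so any hitting set needs a separate point for each — at least 4. Hence 4 is optimal.

4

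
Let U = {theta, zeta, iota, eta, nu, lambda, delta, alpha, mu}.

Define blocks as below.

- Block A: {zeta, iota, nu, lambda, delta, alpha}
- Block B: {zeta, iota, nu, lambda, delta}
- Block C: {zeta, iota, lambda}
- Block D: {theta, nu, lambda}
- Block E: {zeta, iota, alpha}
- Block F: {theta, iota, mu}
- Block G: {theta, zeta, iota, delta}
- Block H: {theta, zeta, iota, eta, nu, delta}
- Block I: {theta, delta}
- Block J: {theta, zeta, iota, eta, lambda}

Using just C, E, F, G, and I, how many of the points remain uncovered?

2

Union of C, E, F, G, I = {theta, zeta, iota, lambda, delta, alpha, mu}.
Not covered: eta, nu — 2 points.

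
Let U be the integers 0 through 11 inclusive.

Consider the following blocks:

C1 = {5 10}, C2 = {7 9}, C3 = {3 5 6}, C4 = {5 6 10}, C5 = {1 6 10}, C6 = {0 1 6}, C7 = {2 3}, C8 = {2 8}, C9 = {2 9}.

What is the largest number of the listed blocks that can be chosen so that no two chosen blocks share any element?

4

C1, C2, C6, C8 are pairwise disjoint (C1={5,10}; C2={7,9}; C6={0,1,6}; C8={2,8}).
Every remaining block overlaps one of these, and no 5 of the listed blocks are pairwise disjoint, so 4 is the maximum.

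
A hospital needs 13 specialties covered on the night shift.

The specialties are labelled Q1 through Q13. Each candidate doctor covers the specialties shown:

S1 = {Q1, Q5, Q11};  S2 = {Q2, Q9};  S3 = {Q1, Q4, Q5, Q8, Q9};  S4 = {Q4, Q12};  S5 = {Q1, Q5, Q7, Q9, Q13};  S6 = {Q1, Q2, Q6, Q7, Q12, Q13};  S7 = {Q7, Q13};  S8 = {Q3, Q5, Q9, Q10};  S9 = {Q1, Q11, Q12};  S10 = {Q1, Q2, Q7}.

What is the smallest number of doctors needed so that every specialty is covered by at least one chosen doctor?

Take {S1, S3, S6, S8}. Their union is {Q1, Q2, Q3, Q4, Q5, Q6, Q7, Q8, Q9, Q10, Q11, Q12, Q13}, which is all 13 specialties.
No 3 of the 10 doctors cover everything (all 120 combinations miss at least one specialty), so 4 is optimal.

4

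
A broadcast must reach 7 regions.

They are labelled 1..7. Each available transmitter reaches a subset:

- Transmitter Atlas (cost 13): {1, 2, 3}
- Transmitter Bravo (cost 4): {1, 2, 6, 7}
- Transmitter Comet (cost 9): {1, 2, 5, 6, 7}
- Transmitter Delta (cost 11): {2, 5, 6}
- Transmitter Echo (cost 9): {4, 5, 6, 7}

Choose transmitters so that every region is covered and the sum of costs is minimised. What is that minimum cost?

22

Atlas, Echo together cover every region (Atlas ∪ Echo = {1, 2, 3, 4, 5, 6, 7}); total cost 13 + 9 = 22.
The greedy pick Bravo, Echo, Atlas costs 26; no covering selection beats 22.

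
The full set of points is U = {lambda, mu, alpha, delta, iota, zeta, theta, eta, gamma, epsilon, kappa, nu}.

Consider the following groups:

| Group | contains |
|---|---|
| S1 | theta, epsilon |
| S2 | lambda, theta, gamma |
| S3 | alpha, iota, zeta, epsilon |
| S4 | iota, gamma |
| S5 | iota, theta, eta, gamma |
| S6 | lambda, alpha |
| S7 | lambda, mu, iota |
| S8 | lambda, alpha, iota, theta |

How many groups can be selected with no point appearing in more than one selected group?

S1, S4, S6 are pairwise disjoint (S1={theta,epsilon}; S4={iota,gamma}; S6={lambda,alpha}).
Every remaining group overlaps one of these, and no 4 of the listed groups are pairwise disjoint, so 3 is the maximum.

3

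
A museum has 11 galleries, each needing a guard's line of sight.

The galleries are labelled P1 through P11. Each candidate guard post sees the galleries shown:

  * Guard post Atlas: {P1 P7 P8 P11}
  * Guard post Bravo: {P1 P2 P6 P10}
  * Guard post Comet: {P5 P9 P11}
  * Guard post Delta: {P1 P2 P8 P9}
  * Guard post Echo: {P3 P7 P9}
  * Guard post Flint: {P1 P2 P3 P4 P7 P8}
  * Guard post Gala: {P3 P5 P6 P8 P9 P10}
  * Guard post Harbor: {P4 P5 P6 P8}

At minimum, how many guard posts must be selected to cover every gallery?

Atlas and Flint and Gala together: Atlas ∪ Flint ∪ Gala = {P1, P2, P3, P4, P5, P6, P7, P8, P9, P10, P11} — every gallery is covered.
No 2 of the 8 guard posts cover everything (all 28 combinations miss at least one gallery), so 3 is optimal.

3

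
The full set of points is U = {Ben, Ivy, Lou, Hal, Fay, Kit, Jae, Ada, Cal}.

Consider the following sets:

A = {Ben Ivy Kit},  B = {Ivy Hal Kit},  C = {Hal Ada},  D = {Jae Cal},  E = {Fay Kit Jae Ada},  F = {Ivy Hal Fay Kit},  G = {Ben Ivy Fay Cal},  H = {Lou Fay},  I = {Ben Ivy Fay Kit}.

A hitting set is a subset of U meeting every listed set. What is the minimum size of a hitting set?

The 4 points {Ben, Hal, Fay, Cal} hit every set.
The sets A, C, D, H are pairwise disjoint, so any hitting set needs a separate point for each — at least 4. Hence 4 is optimal.

4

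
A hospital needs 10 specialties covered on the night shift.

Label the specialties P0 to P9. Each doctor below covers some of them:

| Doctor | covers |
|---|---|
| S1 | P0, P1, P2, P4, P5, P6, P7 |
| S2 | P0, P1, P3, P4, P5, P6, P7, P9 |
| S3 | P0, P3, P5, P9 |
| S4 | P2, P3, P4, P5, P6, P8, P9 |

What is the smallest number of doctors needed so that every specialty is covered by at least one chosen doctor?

2

S2 and S4 together: S2 ∪ S4 = {P0, P1, P2, P3, P4, P5, P6, P7, P8, P9} — every specialty is covered.
No single doctor has all 10 specialties (the largest, S2, has 8), so 2 is optimal.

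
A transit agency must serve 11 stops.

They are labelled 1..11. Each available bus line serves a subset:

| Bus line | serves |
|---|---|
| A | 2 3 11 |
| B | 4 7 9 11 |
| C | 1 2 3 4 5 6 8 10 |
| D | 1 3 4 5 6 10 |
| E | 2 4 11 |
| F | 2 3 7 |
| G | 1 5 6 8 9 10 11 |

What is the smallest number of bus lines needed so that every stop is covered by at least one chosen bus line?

2

B and C together: B ∪ C = {1, 2, 3, 4, 5, 6, 7, 8, 9, 10, 11} — every stop is covered.
No single bus line has all 11 stops (the largest, C, has 8), so 2 is optimal.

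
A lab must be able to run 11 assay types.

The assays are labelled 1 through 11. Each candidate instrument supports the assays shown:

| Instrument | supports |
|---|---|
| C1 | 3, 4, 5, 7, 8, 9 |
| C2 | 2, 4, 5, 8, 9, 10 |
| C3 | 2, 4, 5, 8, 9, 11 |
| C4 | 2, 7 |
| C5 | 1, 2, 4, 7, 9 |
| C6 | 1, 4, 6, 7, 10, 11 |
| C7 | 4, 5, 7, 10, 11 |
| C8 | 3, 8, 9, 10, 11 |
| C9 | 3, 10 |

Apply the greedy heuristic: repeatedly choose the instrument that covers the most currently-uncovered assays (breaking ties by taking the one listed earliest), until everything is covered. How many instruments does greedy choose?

Greedy: pick C1 (covers 6 new) → pick C6 (covers 4 new) → pick C2 (covers 1 new). Total picks: 3.

3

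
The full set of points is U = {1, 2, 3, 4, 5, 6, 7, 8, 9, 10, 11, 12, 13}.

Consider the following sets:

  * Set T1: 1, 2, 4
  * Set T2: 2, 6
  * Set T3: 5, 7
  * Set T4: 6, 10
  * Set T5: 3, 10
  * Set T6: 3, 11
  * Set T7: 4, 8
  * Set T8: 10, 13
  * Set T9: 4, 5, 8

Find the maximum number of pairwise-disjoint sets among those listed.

T2, T3, T6, T7, T8 are pairwise disjoint (T2={2,6}; T3={5,7}; T6={3,11}; T7={4,8}; T8={10,13}).
Every remaining set overlaps one of these, and no 6 of the listed sets are pairwise disjoint, so 5 is the maximum.

5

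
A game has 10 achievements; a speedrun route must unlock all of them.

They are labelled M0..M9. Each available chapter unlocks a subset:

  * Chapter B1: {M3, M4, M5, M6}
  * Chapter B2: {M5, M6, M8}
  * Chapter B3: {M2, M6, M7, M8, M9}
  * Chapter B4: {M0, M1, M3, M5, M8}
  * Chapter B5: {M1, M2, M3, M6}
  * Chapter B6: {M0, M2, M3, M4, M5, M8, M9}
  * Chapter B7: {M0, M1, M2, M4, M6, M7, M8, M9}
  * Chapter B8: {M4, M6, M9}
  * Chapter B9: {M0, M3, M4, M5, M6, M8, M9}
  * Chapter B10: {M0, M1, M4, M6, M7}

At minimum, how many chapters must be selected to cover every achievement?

B7 and B9 together: B7 ∪ B9 = {M0, M1, M2, M3, M4, M5, M6, M7, M8, M9} — every achievement is covered.
No single chapter has all 10 achievements (the largest, B7, has 8), so 2 is optimal.

2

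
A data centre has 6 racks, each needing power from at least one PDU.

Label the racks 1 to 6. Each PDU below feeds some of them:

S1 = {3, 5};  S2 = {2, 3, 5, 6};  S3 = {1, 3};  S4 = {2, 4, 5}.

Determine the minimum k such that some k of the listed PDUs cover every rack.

3

S2 and S3 and S4 together: S2 ∪ S3 ∪ S4 = {1, 2, 3, 4, 5, 6} — every rack is covered.
Only S3 contains 1, so S3 is forced; the remaining 4 racks need at least 2 more PDUs (each remaining PDU adds at most 3) — so at least 3 PDUs are needed, and 3 is optimal.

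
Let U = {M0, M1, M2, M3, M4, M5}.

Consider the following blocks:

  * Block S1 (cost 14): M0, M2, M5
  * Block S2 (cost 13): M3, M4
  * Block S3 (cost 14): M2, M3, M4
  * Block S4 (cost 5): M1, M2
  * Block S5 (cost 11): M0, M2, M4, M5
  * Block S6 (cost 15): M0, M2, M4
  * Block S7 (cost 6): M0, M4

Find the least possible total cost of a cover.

29

S2, S4, S5 together cover every point (S2 ∪ S4 ∪ S5 = {M0, M1, M2, M3, M4, M5}); total cost 13 + 5 + 11 = 29.
The greedy pick S4, S7, S5, S2 costs 35; no covering selection beats 29.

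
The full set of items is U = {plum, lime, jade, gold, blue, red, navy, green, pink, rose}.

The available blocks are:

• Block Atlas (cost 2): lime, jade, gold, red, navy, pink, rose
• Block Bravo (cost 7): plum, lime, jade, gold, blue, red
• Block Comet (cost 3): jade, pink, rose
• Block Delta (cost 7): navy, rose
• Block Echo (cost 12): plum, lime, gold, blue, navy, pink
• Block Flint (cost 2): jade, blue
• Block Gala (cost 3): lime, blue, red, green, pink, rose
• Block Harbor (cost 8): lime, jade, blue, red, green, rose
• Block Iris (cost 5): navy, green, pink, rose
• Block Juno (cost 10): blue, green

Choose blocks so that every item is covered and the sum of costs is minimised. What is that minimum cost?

12

Atlas, Bravo, Gala together cover every item (Atlas ∪ Bravo ∪ Gala = {plum, lime, jade, gold, blue, red, navy, green, pink, rose}); total cost 2 + 7 + 3 = 12.
No covering selection has total cost below 12.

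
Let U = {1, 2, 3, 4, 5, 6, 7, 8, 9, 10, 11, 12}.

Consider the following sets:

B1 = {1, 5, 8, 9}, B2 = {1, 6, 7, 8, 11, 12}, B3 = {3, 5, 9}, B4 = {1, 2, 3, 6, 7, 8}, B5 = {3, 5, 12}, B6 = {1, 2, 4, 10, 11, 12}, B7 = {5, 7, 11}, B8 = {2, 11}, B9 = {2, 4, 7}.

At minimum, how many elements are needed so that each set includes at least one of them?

H = {5, 7, 11} meets every set (each contains at least one member of H), and |H| = 3.
No choice of 2 elements meets every set, so 3 is the minimum.

3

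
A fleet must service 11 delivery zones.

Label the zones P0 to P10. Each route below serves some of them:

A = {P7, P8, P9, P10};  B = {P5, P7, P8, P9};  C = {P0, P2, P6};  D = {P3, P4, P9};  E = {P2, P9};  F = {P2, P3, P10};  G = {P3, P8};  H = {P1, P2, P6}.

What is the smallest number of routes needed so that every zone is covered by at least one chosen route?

5

A and B and C and D and H together: A ∪ B ∪ C ∪ D ∪ H = {P0, P1, P2, P3, P4, P5, P6, P7, P8, P9, P10} — every zone is covered.
No 4 of the 8 routes cover everything (all 70 combinations miss at least one zone), so 5 is optimal.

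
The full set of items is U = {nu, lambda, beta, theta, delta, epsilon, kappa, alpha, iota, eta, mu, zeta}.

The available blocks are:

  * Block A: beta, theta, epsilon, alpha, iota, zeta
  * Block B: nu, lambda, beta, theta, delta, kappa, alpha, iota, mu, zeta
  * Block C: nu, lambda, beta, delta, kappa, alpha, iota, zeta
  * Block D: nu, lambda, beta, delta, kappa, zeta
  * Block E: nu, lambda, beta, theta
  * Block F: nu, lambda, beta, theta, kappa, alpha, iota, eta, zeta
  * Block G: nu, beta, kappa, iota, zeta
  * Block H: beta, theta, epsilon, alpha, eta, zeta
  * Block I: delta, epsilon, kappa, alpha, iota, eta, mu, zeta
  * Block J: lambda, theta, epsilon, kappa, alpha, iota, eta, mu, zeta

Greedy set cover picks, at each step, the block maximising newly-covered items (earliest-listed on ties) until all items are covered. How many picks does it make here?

Greedy: pick B (covers 10 new) → pick H (covers 2 new). Total picks: 2.

2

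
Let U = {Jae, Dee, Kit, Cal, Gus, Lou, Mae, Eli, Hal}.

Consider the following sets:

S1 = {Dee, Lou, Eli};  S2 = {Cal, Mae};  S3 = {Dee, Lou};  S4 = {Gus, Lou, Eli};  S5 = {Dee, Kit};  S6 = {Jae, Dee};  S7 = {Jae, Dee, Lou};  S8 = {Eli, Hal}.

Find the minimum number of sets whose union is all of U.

S2, S4, S5, S7, and S8 cover everything between them: the union {Jae, Dee, Kit, Cal, Gus, Lou, Mae, Eli, Hal} is all of U.
No 4 of the 8 sets cover everything (all 70 combinations miss at least one element), so 5 is optimal.

5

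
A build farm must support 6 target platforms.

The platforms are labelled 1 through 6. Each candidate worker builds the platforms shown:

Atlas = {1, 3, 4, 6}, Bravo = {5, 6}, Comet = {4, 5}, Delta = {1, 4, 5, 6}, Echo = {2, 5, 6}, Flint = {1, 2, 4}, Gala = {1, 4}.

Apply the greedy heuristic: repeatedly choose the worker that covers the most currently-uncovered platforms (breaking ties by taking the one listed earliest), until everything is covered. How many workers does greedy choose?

Greedy: pick Atlas (covers 4 new) → pick Echo (covers 2 new). Total picks: 2.

2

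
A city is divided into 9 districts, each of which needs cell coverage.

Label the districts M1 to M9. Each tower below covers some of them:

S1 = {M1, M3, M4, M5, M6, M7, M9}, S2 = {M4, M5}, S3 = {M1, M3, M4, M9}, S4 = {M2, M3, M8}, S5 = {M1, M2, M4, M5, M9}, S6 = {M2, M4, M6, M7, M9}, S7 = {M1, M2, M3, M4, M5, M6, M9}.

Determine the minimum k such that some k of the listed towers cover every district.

S1 and S4 together: S1 ∪ S4 = {M1, M2, M3, M4, M5, M6, M7, M8, M9} — every district is covered.
No single tower has all 9 districts (the largest, S1, has 7), so 2 is optimal.

2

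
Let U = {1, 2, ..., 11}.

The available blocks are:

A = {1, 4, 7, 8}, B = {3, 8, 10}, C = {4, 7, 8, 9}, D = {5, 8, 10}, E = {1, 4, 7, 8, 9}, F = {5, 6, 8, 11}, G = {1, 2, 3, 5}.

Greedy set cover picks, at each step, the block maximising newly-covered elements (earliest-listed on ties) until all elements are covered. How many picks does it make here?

4

Greedy: pick E (covers 5 new) → pick F (covers 3 new) → pick B (covers 2 new) → pick G (covers 1 new). Total picks: 4.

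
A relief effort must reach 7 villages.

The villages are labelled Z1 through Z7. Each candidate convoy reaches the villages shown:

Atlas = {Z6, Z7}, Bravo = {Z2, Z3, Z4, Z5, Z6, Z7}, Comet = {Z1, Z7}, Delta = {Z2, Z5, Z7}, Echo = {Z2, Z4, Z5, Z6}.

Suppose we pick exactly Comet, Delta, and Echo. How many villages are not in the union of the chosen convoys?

1

Union of Comet, Delta, Echo = {Z1, Z2, Z4, Z5, Z6, Z7}.
Not covered: Z3 — 1 village.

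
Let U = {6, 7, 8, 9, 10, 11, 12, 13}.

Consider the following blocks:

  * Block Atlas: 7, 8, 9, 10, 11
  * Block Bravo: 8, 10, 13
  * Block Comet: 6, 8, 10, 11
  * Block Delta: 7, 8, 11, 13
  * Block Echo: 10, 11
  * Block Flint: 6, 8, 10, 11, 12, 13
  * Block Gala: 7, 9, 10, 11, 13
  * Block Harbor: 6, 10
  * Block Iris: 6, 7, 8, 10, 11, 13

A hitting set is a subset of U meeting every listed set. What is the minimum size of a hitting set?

2

H = {7, 10} meets every block (each contains at least one member of H), and |H| = 2.
The blocks Delta, Harbor are pairwise disjoint, so any hitting set needs a separate item for each — at least 2. Hence 2 is optimal.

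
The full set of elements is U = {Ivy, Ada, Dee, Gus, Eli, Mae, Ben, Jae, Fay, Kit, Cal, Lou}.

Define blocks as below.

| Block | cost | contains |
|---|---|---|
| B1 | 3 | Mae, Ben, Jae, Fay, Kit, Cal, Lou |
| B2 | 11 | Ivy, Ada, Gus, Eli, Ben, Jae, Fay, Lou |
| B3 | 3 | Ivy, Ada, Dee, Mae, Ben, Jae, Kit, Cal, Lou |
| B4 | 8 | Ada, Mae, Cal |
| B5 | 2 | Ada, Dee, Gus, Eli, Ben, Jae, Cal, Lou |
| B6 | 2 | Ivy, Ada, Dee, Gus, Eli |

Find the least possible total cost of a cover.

B1, B6 together cover every element (B1 ∪ B6 = {Ivy, Ada, Dee, Gus, Eli, Mae, Ben, Jae, Fay, Kit, Cal, Lou}); total cost 3 + 2 = 5.
The greedy pick B5, B1, B6 costs 7; no covering selection beats 5.

5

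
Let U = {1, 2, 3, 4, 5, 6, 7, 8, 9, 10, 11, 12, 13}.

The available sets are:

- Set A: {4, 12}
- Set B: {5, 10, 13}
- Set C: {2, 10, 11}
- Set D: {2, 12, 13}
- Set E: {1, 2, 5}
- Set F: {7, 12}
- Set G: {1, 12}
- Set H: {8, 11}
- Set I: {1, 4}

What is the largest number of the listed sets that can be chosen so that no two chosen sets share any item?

4

B, F, H, I are pairwise disjoint (B={5,10,13}; F={7,12}; H={8,11}; I={1,4}).
Every remaining set overlaps one of these, and no 5 of the listed sets are pairwise disjoint, so 4 is the maximum.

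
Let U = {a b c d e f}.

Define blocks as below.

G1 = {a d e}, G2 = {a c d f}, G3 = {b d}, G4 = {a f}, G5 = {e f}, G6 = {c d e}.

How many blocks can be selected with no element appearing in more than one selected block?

2

G4, G6 are pairwise disjoint (G4={a,f}; G6={c,d,e}).
Every remaining block overlaps one of these, and no 3 of the listed blocks are pairwise disjoint, so 2 is the maximum.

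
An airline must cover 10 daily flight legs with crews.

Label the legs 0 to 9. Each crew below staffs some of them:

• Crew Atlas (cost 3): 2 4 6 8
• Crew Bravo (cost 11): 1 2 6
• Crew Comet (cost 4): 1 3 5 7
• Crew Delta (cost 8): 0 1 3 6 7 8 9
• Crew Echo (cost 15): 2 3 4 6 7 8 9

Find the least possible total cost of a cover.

Atlas, Comet, Delta together cover every leg (Atlas ∪ Comet ∪ Delta = {0, 1, 2, 3, 4, 5, 6, 7, 8, 9}); total cost 3 + 4 + 8 = 15.
No covering selection has total cost below 15.

15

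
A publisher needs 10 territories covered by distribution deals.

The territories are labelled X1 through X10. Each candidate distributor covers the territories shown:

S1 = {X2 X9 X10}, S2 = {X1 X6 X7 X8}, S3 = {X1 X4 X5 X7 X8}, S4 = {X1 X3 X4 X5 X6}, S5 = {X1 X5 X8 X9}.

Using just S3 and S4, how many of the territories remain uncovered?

3

Union of S3, S4 = {X1, X3, X4, X5, X6, X7, X8}.
Not covered: X2, X9, X10 — 3 territories.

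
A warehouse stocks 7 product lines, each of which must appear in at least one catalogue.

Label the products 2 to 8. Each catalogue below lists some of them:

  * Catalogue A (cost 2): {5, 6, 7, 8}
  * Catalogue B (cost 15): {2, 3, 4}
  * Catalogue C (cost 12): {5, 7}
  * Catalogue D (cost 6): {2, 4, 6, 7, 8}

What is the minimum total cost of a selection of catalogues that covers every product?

17

A, B together cover every product (A ∪ B = {2, 3, 4, 5, 6, 7, 8}); total cost 2 + 15 = 17.
The greedy pick A, D, B costs 23; no covering selection beats 17.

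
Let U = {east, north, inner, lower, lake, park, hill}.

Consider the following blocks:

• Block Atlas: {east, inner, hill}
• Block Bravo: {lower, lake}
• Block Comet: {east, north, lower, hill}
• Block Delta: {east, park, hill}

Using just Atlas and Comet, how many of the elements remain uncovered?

Union of Atlas, Comet = {east, north, inner, lower, hill}.
Not covered: lake, park — 2 elements.

2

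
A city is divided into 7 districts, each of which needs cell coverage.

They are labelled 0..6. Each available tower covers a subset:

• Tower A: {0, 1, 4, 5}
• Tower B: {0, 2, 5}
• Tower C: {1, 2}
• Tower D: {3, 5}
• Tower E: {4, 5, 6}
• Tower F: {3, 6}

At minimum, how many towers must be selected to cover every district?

A and C and F together: A ∪ C ∪ F = {0, 1, 2, 3, 4, 5, 6} — every district is covered.
No 2 of the 6 towers cover everything (all 15 combinations miss at least one district), so 3 is optimal.

3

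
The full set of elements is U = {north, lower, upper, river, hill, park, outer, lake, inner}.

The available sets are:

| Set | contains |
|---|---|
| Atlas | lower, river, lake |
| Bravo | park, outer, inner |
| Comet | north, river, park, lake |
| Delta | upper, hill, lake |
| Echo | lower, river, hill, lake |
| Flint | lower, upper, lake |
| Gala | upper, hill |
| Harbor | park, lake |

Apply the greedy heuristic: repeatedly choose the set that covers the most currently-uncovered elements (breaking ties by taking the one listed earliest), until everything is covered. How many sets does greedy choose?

4

Greedy: pick Comet (covers 4 new) → pick Bravo (covers 2 new) → pick Delta (covers 2 new) → pick Atlas (covers 1 new). Total picks: 4.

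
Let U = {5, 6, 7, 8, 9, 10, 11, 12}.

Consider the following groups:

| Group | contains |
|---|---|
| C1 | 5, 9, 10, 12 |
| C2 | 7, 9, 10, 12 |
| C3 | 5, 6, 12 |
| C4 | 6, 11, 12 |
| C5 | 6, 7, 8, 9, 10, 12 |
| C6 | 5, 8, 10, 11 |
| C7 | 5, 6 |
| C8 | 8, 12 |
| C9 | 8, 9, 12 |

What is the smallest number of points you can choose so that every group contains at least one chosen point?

2

H = {5, 12} meets every group (each contains at least one member of H), and |H| = 2.
The groups C7, C9 are pairwise disjoint, so any hitting set needs a separate point for each — at least 2. Hence 2 is optimal.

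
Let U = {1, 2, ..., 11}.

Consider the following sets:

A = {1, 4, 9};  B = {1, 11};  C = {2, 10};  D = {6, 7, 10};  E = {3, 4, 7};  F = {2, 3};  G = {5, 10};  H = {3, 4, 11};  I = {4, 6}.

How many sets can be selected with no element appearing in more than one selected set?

B, F, G, I are pairwise disjoint (B={1,11}; F={2,3}; G={5,10}; I={4,6}).
Every remaining set overlaps one of these, and no 5 of the listed sets are pairwise disjoint, so 4 is the maximum.

4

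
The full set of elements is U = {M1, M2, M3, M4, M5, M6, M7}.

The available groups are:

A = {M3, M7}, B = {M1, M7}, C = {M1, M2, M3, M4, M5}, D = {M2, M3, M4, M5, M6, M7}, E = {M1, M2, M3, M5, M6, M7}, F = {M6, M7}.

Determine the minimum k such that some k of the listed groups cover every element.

B and D cover everything between them: the union {M1, M2, M3, M4, M5, M6, M7} is all of U.
No single group has all 7 elements (the largest, D, has 6), so 2 is optimal.

2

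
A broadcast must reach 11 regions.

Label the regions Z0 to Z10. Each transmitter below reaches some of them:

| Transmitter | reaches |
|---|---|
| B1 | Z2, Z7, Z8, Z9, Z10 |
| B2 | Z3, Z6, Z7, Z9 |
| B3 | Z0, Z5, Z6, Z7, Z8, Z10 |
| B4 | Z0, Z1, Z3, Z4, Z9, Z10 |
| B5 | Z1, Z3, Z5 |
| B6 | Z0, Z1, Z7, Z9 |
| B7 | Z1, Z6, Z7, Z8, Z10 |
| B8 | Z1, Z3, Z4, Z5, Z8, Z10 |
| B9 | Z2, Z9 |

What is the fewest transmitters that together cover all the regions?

3

B3 and B4 and B9 together: B3 ∪ B4 ∪ B9 = {Z0, Z1, Z2, Z3, Z4, Z5, Z6, Z7, Z8, Z9, Z10} — every region is covered.
No 2 of the 9 transmitters cover everything (all 36 combinations miss at least one region), so 3 is optimal.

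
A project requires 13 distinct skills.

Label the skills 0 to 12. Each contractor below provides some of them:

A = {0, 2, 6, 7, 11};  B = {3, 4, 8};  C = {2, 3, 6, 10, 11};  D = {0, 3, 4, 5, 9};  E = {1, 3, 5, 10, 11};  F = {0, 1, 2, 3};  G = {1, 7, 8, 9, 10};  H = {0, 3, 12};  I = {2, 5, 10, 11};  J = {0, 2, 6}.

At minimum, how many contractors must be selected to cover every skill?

A and D and G and H together: A ∪ D ∪ G ∪ H = {0, 1, 2, 3, 4, 5, 6, 7, 8, 9, 10, 11, 12} — every skill is covered.
No 3 of the 10 contractors cover everything (all 120 combinations miss at least one skill), so 4 is optimal.

4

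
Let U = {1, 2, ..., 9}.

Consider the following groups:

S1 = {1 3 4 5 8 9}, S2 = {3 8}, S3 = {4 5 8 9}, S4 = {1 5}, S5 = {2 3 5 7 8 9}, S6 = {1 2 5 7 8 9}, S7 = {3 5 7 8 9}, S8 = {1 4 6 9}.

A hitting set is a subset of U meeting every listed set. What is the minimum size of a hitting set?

2

Take H = {1, 8}. Each listed group contains at least one of these, so H is a hitting set of size 2.
The groups S2, S8 are pairwise disjoint, so any hitting set needs a separate point for each — at least 2. Hence 2 is optimal.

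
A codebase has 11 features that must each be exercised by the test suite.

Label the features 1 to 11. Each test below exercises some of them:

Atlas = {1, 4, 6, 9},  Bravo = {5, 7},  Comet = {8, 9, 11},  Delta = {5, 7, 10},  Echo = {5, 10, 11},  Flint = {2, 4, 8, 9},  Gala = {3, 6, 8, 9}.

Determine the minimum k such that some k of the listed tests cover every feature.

5

Atlas and Comet and Delta and Flint and Gala together: Atlas ∪ Comet ∪ Delta ∪ Flint ∪ Gala = {1, 2, 3, 4, 5, 6, 7, 8, 9, 10, 11} — every feature is covered.
No 4 of the 7 tests cover everything (all 35 combinations miss at least one feature), so 5 is optimal.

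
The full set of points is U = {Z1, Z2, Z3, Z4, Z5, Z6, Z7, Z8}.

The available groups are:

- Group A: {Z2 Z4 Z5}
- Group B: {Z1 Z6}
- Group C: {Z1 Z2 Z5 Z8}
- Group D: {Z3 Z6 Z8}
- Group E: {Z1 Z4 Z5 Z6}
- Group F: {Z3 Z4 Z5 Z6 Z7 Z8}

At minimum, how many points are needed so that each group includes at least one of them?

2

Take H = {Z2, Z6}. Each listed group contains at least one of these, so H is a hitting set of size 2.
The groups A, B are pairwise disjoint, so any hitting set needs a separate point for each — at least 2. Hence 2 is optimal.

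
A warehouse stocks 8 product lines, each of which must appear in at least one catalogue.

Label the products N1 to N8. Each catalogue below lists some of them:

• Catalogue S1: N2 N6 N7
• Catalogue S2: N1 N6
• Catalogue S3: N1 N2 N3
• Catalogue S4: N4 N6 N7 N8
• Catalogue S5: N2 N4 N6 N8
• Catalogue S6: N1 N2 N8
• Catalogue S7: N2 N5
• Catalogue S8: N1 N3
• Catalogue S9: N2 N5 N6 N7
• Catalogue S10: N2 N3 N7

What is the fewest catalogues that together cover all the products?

Take {S4, S7, S8}. Their union is {N1, N2, N3, N4, N5, N6, N7, N8}, which is all 8 products.
No 2 of the 10 catalogues cover everything (all 45 combinations miss at least one product), so 3 is optimal.

3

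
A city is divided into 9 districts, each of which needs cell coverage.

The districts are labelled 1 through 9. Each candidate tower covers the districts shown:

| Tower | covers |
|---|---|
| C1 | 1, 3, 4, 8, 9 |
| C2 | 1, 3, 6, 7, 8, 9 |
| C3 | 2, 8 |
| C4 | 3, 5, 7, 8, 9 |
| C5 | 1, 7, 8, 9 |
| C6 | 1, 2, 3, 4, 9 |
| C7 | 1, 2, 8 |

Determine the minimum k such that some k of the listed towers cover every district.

Take {C2, C4, C6}. Their union is {1, 2, 3, 4, 5, 6, 7, 8, 9}, which is all 9 districts.
Only C4 contains 5, so C4 is forced; the remaining 4 districts need at least 2 more towers (each remaining tower adds at most 3) — so at least 3 towers are needed, and 3 is optimal.

3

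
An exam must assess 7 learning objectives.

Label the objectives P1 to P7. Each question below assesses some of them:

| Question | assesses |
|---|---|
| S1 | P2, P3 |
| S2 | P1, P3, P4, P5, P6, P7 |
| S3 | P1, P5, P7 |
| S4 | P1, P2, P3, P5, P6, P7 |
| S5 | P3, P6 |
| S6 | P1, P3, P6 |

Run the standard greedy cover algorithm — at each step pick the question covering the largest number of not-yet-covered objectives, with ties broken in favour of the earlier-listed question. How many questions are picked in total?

2

Greedy: pick S2 (covers 6 new) → pick S1 (covers 1 new). Total picks: 2.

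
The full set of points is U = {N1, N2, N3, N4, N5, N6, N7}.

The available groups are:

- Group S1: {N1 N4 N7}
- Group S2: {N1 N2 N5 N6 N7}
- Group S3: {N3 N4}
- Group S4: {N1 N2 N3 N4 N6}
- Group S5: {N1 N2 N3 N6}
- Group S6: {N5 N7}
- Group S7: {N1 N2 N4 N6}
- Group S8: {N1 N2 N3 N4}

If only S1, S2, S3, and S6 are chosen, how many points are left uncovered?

Union of S1, S2, S3, S6 = {N1, N2, N3, N4, N5, N6, N7} — that's every point, so 0 are uncovered.

0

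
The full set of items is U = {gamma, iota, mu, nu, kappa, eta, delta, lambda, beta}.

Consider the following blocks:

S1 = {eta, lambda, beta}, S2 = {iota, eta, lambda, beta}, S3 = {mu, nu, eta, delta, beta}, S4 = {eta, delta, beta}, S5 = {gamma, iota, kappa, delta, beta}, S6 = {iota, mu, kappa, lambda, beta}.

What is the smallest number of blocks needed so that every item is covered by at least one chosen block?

S1, S3, and S5 cover everything between them: the union {gamma, iota, mu, nu, kappa, eta, delta, lambda, beta} is all of U.
Only S5 contains gamma, so S5 is forced; the remaining 4 items need at least 2 more blocks (each remaining block adds at most 3) — so at least 3 blocks are needed, and 3 is optimal.

3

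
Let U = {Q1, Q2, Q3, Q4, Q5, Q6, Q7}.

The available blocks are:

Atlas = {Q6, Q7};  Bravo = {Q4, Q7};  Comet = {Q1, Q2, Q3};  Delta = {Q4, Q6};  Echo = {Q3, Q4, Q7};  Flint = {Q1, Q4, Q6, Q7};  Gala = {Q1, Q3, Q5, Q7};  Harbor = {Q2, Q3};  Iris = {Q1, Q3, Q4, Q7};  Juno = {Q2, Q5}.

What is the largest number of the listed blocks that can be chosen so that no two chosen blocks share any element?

2

Bravo, Juno are pairwise disjoint (Bravo={Q4,Q7}; Juno={Q2,Q5}).
Every remaining block overlaps one of these, and no 3 of the listed blocks are pairwise disjoint, so 2 is the maximum.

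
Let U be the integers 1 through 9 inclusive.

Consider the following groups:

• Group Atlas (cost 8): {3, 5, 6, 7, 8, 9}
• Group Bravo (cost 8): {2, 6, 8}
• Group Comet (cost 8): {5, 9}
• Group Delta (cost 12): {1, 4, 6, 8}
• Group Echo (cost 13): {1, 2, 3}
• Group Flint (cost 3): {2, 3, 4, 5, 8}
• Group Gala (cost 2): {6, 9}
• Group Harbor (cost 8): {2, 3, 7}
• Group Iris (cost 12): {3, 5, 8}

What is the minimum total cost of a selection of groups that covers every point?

Atlas, Delta, Flint together cover every point (Atlas ∪ Delta ∪ Flint = {1, 2, 3, 4, 5, 6, 7, 8, 9}); total cost 8 + 12 + 3 = 23.
The greedy pick Flint, Gala, Atlas, Delta costs 25; no covering selection beats 23.

23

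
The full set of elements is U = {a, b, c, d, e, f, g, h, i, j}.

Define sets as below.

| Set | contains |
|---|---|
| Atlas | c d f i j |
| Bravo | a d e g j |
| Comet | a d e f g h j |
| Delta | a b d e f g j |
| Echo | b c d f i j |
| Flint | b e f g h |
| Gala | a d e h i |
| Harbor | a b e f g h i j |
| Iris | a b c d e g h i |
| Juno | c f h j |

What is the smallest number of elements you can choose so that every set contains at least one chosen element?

The 2 elements {a, f} hit every set.
No single element lies in every set, so at least 2 are needed and 2 is optimal.

2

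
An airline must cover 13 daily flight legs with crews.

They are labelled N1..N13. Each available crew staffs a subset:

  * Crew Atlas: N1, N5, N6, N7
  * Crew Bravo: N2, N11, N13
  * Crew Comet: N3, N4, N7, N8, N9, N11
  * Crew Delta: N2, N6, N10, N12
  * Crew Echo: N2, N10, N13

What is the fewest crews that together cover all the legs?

4

Take {Atlas, Bravo, Comet, Delta}. Their union is {N1, N2, N3, N4, N5, N6, N7, N8, N9, N10, N11, N12, N13}, which is all 13 legs.
No 3 of the 5 crews cover everything (all 10 combinations miss at least one leg), so 4 is optimal.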